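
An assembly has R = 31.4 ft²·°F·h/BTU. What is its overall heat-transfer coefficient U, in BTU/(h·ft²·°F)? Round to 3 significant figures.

0.0318 BTU/(h·ft²·°F)

U = 1/R = 1/31.4 = 0.03185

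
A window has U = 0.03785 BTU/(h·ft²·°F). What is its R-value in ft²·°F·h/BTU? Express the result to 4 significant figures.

R = 1/U = 1/0.03785 = 26.42

26.42 ft²·°F·h/BTU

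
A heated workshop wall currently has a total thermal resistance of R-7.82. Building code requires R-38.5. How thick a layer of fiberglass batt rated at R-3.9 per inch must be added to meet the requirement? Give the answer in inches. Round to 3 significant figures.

ΔR = 38.5 − 7.82 = 30.68 ft²·°F·h/BTU
L = ΔR / (R/in) = 30.68/3.9 = 7.867 in

7.87 in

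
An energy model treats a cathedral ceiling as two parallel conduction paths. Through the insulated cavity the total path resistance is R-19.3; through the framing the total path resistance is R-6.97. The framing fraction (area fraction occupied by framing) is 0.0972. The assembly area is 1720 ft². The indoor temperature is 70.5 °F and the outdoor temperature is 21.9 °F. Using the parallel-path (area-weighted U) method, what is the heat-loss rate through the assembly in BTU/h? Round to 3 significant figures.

U_eff = 0.9028/19.3 + 0.0972/6.97 = 0.04678 + 0.01395 = 0.06072
R_eff = 1/U_eff = 16.47 ft²·°F·h/BTU
Q = 1720 × (70.5 − 21.9) / 16.47 = 5076 BTU/h

5080 BTU/h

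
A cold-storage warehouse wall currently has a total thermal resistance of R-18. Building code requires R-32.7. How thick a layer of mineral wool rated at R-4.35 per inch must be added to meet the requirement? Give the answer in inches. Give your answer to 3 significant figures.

3.38 in

ΔR = 32.7 − 18 = 14.7 ft²·°F·h/BTU
L = ΔR / (R/in) = 14.7/4.35 = 3.379 in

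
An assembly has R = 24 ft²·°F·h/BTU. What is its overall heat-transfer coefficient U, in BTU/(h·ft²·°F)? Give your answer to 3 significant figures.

0.0417 BTU/(h·ft²·°F)

U = 1/R = 1/24 = 0.04167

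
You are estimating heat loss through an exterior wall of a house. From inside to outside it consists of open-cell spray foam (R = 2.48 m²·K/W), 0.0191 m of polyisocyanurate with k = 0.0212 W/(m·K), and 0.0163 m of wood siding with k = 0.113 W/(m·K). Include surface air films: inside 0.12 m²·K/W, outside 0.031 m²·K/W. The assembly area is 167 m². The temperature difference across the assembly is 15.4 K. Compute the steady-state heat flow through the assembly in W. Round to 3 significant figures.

0.0191/0.0212 = 0.9009
0.0163/0.113 = 0.1442
R_total = 0.12 + 2.48 + 0.9009 + 0.1442 + 0.031 = 3.676 m²·K/W
Q = A·ΔT/R = 167 × 15.4 / 3.676 = 699.6 W

700 W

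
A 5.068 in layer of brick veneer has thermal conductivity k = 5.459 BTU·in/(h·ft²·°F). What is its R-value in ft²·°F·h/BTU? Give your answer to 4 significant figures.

0.9284 ft²·°F·h/BTU

R = L/k = 5.068/5.459 = 0.92838 ft²·°F·h/BTU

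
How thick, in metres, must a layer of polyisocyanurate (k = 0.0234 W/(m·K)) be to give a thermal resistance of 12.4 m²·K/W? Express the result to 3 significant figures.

L = R·k = 12.4 × 0.0234 = 0.2902 m

0.290 m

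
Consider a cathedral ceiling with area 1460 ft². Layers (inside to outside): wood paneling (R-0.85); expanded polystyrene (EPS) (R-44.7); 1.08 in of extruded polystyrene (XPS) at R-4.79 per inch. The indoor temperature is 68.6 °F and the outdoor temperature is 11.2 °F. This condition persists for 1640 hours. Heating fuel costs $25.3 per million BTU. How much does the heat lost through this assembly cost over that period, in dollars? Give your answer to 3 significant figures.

68.6 dollars

1.08 × 4.79 = 5.173
R_total = 0.85 + 44.7 + 5.173 = 50.72 ft²·°F·h/BTU
Q = 1460 × (68.6 − 11.2) / 50.72 = 1652 BTU/h
E = 1652 × 1640 = 2710000 BTU
Cost = 2710000/10⁶ × 25.3 = $68.55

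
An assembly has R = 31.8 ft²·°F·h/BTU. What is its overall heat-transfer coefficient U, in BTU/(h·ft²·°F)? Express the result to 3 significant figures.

U = 1/R = 1/31.8 = 0.03145

0.0314 BTU/(h·ft²·°F)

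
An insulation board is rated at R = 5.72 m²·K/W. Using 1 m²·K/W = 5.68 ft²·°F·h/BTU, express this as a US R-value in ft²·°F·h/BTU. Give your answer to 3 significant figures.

32.5 ft²·°F·h/BTU

R_US = 5.72 × 5.68 = 32.49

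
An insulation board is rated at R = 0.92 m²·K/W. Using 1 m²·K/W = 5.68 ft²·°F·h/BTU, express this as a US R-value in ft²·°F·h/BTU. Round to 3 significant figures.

R_US = 0.92 × 5.68 = 5.226

5.23 ft²·°F·h/BTU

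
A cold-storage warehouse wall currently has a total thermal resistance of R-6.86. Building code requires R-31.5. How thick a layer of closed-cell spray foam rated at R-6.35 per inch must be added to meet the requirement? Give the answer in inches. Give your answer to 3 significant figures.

ΔR = 31.5 − 6.86 = 24.64 ft²·°F·h/BTU
L = ΔR / (R/in) = 24.64/6.35 = 3.88 in

3.88 in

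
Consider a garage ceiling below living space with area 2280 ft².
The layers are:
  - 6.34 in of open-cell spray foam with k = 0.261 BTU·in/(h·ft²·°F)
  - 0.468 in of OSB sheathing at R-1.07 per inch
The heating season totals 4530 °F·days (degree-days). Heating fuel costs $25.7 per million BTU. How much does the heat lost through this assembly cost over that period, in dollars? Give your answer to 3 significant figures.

6.34/0.261 = 24.29
0.468 × 1.07 = 0.5008
R_total = 24.29 + 0.5008 = 24.79 ft²·°F·h/BTU
E = A × HDD × 24 / R = 2280 × 4530 × 24 / 24.79 = 9998000 BTU
Cost = 9998000/10⁶ × 25.7 = $257

257 dollars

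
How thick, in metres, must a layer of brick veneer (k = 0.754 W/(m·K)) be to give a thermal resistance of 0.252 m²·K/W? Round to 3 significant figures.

L = R·k = 0.252 × 0.754 = 0.19 m

0.190 m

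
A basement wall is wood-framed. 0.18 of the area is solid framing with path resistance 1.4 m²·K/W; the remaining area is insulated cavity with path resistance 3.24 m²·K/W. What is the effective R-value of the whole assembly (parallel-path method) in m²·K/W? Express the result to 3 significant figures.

U_eff = 0.82/3.24 + 0.18/1.4 = 0.2531 + 0.1286 = 0.3817
R_eff = 1/U_eff = 2.62 m²·K/W

2.62 m²·K/W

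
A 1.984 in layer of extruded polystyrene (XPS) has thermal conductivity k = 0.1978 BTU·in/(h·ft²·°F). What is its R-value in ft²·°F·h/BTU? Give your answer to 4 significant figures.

R = L/k = 1.984/0.1978 = 10.03 ft²·°F·h/BTU

10.03 ft²·°F·h/BTU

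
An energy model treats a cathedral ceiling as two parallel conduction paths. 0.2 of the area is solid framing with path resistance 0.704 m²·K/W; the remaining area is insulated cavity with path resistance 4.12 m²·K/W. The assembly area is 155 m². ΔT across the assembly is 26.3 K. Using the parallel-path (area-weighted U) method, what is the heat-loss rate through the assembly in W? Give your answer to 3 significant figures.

1950 W

U_eff = 0.8/4.12 + 0.2/0.704 = 0.1942 + 0.2841 = 0.4783
R_eff = 1/U_eff = 2.091 m²·K/W
Q = 155 × 26.3 / 2.091 = 1950 W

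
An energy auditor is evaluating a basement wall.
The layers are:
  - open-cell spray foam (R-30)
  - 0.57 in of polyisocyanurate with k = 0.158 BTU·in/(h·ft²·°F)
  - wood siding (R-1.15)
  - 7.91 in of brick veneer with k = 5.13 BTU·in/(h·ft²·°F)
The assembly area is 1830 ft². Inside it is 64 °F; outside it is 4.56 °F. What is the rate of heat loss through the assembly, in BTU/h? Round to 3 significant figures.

3000 BTU/h

0.57/0.158 = 3.608
7.91/5.13 = 1.542
R_total = 30 + 3.608 + 1.15 + 1.542 = 36.3 ft²·°F·h/BTU
Q = A·ΔT/R = 1830 × (64 − 4.56) / 36.3 = 2997 BTU/h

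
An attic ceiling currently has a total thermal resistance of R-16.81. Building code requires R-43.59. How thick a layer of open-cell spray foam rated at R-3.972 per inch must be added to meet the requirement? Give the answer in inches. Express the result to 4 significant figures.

6.742 in

ΔR = 43.59 − 16.81 = 26.78 ft²·°F·h/BTU
L = ΔR / (R/in) = 26.78/3.972 = 6.7422 in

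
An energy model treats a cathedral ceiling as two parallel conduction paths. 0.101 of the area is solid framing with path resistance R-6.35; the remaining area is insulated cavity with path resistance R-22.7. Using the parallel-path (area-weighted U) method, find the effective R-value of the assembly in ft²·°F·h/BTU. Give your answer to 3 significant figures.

18.0 ft²·°F·h/BTU

U_eff = 0.899/22.7 + 0.101/6.35 = 0.0396 + 0.01591 = 0.05551
R_eff = 1/U_eff = 18.02 ft²·°F·h/BTU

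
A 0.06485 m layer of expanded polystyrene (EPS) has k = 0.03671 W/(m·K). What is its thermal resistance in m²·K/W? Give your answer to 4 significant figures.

1.767 m²·K/W

R = L/k = 0.06485/0.03671 = 1.7665 m²·K/W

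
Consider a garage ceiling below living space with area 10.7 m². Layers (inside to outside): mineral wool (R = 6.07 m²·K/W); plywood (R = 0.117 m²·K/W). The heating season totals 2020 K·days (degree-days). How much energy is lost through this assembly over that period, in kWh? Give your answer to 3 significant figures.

R_total = 6.07 + 0.117 = 6.187 m²·K/W
E = A × HDD × 24 / R / 1000 = 10.7 × 2020 × 24 / 6.187 / 1000 = 83.84 kWh

83.8 kWh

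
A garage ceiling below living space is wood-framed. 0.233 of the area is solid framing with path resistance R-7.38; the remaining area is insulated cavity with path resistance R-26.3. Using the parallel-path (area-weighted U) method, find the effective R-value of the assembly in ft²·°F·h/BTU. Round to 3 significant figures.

U_eff = 0.767/26.3 + 0.233/7.38 = 0.02916 + 0.03157 = 0.06074
R_eff = 1/U_eff = 16.46 ft²·°F·h/BTU

16.5 ft²·°F·h/BTU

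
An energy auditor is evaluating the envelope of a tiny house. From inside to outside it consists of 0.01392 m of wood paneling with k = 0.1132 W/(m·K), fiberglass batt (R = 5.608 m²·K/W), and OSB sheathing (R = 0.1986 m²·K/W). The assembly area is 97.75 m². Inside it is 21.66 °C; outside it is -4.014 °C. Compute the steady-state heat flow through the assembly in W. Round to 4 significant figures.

0.01392/0.1132 = 0.12297
R_total = 0.12297 + 5.608 + 0.1986 = 5.9296 m²·K/W
Q = A·ΔT/R = 97.75 × (21.66 − (-4.014)) / 5.9296 = 423.24 W

423.2 W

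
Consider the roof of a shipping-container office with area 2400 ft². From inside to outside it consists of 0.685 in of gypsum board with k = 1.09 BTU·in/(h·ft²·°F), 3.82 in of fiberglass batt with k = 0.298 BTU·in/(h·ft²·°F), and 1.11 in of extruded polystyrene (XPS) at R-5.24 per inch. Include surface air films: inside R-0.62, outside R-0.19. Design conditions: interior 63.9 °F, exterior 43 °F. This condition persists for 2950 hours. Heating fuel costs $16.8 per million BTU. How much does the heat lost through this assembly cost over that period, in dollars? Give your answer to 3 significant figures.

0.685/1.09 = 0.6284
3.82/0.298 = 12.82
1.11 × 5.24 = 5.816
R_total = 0.62 + 0.6284 + 12.82 + 5.816 + 0.19 = 20.07 ft²·°F·h/BTU
Q = 2400 × (63.9 − 43) / 20.07 = 2499 BTU/h
E = 2499 × 2950 = 7371000 BTU
Cost = 7371000/10⁶ × 16.8 = $123.8

124 dollars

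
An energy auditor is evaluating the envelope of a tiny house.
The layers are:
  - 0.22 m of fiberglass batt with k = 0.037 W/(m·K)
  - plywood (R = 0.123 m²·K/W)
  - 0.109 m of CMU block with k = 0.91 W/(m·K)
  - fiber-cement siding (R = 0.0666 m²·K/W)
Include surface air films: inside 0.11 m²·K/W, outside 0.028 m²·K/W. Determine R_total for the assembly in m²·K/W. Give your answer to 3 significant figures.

6.39 m²·K/W

0.22/0.037 = 5.946
0.109/0.91 = 0.1198
R_total = 0.11 + 5.946 + 0.123 + 0.1198 + 0.0666 + 0.028 = 6.393 m²·K/W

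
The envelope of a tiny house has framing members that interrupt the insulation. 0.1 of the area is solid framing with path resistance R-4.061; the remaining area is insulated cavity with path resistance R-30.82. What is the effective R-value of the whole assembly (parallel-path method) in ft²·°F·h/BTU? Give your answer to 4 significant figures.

18.58 ft²·°F·h/BTU

U_eff = 0.9/30.82 + 0.1/4.061 = 0.029202 + 0.024624 = 0.053826
R_eff = 1/U_eff = 18.578 ft²·°F·h/BTU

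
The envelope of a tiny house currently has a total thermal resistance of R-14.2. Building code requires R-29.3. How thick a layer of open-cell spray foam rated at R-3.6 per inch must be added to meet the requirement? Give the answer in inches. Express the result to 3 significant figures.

ΔR = 29.3 − 14.2 = 15.1 ft²·°F·h/BTU
L = ΔR / (R/in) = 15.1/3.6 = 4.194 in

4.19 in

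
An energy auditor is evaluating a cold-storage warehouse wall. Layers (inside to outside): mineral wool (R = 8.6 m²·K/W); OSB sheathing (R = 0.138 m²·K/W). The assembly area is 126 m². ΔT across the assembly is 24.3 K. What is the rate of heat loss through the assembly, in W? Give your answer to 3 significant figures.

350 W

R_total = 8.6 + 0.138 = 8.738 m²·K/W
Q = A·ΔT/R = 126 × 24.3 / 8.738 = 350.4 W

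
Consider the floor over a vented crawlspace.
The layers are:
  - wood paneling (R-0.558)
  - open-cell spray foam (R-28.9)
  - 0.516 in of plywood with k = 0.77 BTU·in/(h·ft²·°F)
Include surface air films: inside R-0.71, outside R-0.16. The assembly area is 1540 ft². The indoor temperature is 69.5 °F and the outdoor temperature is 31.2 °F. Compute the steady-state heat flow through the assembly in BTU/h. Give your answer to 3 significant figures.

0.516/0.77 = 0.6701
R_total = 0.71 + 0.558 + 28.9 + 0.6701 + 0.16 = 31 ft²·°F·h/BTU
Q = A·ΔT/R = 1540 × (69.5 − 31.2) / 31 = 1903 BTU/h

1900 BTU/h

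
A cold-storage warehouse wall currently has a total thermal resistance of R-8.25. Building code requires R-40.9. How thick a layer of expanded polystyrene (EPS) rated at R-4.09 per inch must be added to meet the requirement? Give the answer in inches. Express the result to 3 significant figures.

ΔR = 40.9 − 8.25 = 32.65 ft²·°F·h/BTU
L = ΔR / (R/in) = 32.65/4.09 = 7.983 in

7.98 in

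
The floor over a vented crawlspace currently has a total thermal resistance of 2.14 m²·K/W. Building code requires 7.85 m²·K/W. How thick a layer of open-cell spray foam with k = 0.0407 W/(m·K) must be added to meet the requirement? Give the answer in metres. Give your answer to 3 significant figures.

ΔR = 7.85 − 2.14 = 5.71 m²·K/W
L = ΔR × k = 5.71 × 0.0407 = 0.2324 m

0.232 m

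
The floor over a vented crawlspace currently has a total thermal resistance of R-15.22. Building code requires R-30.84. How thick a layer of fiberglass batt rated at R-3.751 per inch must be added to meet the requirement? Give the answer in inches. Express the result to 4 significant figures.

4.164 in

ΔR = 30.84 − 15.22 = 15.62 ft²·°F·h/BTU
L = ΔR / (R/in) = 15.62/3.751 = 4.1642 in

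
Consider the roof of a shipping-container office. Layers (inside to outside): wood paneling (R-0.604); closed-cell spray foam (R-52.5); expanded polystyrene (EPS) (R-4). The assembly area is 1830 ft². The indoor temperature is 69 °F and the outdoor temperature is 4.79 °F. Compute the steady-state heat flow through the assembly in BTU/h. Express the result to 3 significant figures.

2060 BTU/h

R_total = 0.604 + 52.5 + 4 = 57.1 ft²·°F·h/BTU
Q = A·ΔT/R = 1830 × (69 − 4.79) / 57.1 = 2058 BTU/h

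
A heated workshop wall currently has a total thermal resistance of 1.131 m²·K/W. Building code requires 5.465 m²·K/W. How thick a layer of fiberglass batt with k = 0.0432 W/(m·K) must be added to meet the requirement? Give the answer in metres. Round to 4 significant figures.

0.1872 m

ΔR = 5.465 − 1.131 = 4.334 m²·K/W
L = ΔR × k = 4.334 × 0.0432 = 0.18723 m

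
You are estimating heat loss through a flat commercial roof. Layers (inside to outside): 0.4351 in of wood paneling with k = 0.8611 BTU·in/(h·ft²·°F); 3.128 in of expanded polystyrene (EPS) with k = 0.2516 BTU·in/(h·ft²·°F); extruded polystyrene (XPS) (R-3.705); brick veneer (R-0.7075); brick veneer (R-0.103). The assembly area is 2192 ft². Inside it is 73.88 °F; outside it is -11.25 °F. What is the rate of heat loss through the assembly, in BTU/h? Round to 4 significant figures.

10690 BTU/h

0.4351/0.8611 = 0.50528
3.128/0.2516 = 12.432
R_total = 0.50528 + 12.432 + 3.705 + 0.7075 + 0.103 = 17.453 ft²·°F·h/BTU
Q = A·ΔT/R = 2192 × (73.88 − (-11.25)) / 17.453 = 10692 BTU/h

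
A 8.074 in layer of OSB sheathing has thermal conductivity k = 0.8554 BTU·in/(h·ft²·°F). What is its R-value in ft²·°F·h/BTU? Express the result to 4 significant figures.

9.439 ft²·°F·h/BTU

R = L/k = 8.074/0.8554 = 9.4389 ft²·°F·h/BTU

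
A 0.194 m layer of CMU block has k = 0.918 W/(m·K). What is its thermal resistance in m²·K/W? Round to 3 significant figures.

0.211 m²·K/W

R = L/k = 0.194/0.918 = 0.2113 m²·K/W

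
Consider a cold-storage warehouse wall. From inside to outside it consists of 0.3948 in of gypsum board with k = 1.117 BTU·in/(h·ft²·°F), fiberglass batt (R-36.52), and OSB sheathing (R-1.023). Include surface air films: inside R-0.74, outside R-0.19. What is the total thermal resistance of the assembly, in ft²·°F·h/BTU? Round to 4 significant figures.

0.3948/1.117 = 0.35345
R_total = 0.74 + 0.35345 + 36.52 + 1.023 + 0.19 = 38.826 ft²·°F·h/BTU

38.83 ft²·°F·h/BTU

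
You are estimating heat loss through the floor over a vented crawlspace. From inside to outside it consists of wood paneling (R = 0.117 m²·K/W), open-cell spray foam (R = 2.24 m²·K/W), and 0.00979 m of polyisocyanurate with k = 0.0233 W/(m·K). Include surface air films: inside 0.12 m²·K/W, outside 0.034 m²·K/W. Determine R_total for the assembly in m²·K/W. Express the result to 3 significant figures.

0.00979/0.0233 = 0.4202
R_total = 0.12 + 0.117 + 2.24 + 0.4202 + 0.034 = 2.931 m²·K/W

2.93 m²·K/W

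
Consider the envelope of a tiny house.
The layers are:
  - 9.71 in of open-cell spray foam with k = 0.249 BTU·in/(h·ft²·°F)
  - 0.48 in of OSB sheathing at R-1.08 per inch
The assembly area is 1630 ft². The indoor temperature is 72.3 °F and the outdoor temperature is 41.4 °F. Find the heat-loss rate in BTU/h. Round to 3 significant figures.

1270 BTU/h

9.71/0.249 = 39
0.48 × 1.08 = 0.5184
R_total = 39 + 0.5184 = 39.51 ft²·°F·h/BTU
Q = A·ΔT/R = 1630 × (72.3 − 41.4) / 39.51 = 1275 BTU/h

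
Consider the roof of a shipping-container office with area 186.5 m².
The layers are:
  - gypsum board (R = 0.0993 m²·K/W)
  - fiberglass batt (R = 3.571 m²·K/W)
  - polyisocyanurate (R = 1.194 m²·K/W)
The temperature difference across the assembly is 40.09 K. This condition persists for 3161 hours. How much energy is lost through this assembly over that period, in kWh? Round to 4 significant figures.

R_total = 0.0993 + 3.571 + 1.194 = 4.8643 m²·K/W
Q = 186.5 × 40.09 / 4.8643 = 1537.1 W
E = 1537.1 W × 3161 h / 1000 = 4858.7 kWh

4859 kWh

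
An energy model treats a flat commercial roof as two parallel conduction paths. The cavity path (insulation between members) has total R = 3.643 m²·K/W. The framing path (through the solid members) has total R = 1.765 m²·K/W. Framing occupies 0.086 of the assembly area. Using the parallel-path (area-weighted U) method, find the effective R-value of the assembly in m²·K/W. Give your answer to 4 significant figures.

U_eff = 0.914/3.643 + 0.086/1.765 = 0.25089 + 0.048725 = 0.29962
R_eff = 1/U_eff = 3.3376 m²·K/W

3.338 m²·K/W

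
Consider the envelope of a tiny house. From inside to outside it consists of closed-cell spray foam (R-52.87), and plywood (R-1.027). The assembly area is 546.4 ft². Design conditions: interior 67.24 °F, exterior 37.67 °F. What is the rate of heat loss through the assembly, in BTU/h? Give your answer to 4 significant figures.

R_total = 52.87 + 1.027 = 53.897 ft²·°F·h/BTU
Q = A·ΔT/R = 546.4 × (67.24 − 37.67) / 53.897 = 299.78 BTU/h

299.8 BTU/h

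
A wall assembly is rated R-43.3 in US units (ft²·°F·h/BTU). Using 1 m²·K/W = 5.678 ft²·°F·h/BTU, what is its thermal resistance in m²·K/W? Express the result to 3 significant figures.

R_SI = 43.3/5.678 = 7.626

7.63 m²·K/W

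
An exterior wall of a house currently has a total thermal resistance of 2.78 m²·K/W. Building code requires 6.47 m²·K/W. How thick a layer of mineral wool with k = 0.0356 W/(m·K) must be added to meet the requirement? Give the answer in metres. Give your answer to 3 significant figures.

ΔR = 6.47 − 2.78 = 3.69 m²·K/W
L = ΔR × k = 3.69 × 0.0356 = 0.1314 m

0.131 m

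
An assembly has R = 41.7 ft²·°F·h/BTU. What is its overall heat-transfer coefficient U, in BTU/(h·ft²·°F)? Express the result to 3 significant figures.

0.0240 BTU/(h·ft²·°F)

U = 1/R = 1/41.7 = 0.02398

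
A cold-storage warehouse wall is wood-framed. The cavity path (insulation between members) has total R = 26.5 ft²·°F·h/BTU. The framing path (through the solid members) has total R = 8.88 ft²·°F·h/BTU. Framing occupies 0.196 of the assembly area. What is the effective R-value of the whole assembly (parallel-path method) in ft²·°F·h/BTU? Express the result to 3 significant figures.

U_eff = 0.804/26.5 + 0.196/8.88 = 0.03034 + 0.02207 = 0.05241
R_eff = 1/U_eff = 19.08 ft²·°F·h/BTU

19.1 ft²·°F·h/BTU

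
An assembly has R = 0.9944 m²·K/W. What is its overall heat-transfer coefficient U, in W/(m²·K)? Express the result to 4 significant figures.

U = 1/R = 1/0.9944 = 1.0056

1.006 W/(m²·K)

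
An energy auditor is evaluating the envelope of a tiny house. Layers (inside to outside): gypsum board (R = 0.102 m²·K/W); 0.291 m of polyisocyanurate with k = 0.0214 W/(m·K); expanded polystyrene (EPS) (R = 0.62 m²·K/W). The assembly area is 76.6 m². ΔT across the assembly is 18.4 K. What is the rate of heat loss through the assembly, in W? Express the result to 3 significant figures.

0.291/0.0214 = 13.6
R_total = 0.102 + 13.6 + 0.62 = 14.32 m²·K/W
Q = A·ΔT/R = 76.6 × 18.4 / 14.32 = 98.42 W

98.4 W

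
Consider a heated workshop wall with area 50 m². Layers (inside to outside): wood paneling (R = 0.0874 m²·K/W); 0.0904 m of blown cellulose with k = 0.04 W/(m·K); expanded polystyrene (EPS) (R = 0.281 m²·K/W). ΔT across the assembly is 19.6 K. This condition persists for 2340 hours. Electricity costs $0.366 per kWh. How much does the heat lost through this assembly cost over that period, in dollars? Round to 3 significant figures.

0.0904/0.04 = 2.26
R_total = 0.0874 + 2.26 + 0.281 = 2.628 m²·K/W
Q = 50 × 19.6 / 2.628 = 372.9 W
E = 372.9 W × 2340 h / 1000 = 872.5 kWh
Cost = 872.5 × 0.366 = $319.3

319 dollars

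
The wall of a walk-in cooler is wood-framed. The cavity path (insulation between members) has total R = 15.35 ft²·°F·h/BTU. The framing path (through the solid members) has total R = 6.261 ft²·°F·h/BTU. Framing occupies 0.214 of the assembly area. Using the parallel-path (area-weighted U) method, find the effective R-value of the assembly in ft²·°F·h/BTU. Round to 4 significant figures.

11.71 ft²·°F·h/BTU

U_eff = 0.786/15.35 + 0.214/6.261 = 0.051205 + 0.03418 = 0.085385
R_eff = 1/U_eff = 11.712 ft²·°F·h/BTU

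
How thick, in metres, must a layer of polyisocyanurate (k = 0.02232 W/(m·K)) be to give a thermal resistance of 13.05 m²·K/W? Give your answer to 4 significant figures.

L = R·k = 13.05 × 0.02232 = 0.29128 m

0.2913 m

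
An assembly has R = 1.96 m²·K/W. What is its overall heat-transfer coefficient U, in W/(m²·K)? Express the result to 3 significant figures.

U = 1/R = 1/1.96 = 0.5102

0.510 W/(m²·K)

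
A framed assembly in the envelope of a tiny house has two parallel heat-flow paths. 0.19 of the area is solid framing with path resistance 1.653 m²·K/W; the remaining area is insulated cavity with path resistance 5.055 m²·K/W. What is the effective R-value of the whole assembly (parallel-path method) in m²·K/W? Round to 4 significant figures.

3.634 m²·K/W

U_eff = 0.81/5.055 + 0.19/1.653 = 0.16024 + 0.11494 = 0.27518
R_eff = 1/U_eff = 3.634 m²·K/W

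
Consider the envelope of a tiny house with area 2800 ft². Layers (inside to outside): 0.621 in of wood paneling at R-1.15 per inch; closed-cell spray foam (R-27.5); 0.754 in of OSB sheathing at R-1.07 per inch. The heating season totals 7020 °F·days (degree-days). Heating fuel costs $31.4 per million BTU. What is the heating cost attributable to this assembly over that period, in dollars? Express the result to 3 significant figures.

0.621 × 1.15 = 0.7141
0.754 × 1.07 = 0.8068
R_total = 0.7141 + 27.5 + 0.8068 = 29.02 ft²·°F·h/BTU
E = A × HDD × 24 / R = 2800 × 7020 × 24 / 29.02 = 16260000 BTU
Cost = 16260000/10⁶ × 31.4 = $510.4

510 dollars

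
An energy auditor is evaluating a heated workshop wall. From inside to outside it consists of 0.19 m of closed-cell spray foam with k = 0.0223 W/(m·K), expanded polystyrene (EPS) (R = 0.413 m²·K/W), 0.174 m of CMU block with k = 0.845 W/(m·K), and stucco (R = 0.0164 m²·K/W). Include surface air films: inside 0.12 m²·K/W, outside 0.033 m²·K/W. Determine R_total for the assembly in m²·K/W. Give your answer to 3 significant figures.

9.31 m²·K/W

0.19/0.0223 = 8.52
0.174/0.845 = 0.2059
R_total = 0.12 + 8.52 + 0.413 + 0.2059 + 0.0164 + 0.033 = 9.308 m²·K/W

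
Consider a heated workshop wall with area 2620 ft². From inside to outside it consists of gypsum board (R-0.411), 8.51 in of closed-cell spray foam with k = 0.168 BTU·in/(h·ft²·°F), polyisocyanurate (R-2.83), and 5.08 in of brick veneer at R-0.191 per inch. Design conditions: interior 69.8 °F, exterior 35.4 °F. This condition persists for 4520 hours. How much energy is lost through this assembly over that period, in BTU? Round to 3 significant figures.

7420000 BTU

8.51/0.168 = 50.65
5.08 × 0.191 = 0.9703
R_total = 0.411 + 50.65 + 2.83 + 0.9703 = 54.87 ft²·°F·h/BTU
Q = 2620 × (69.8 − 35.4) / 54.87 = 1643 BTU/h
E = 1643 × 4520 = 7425000 BTU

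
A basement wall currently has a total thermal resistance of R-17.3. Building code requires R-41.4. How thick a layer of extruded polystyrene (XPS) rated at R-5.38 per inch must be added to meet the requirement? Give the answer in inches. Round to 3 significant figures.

4.48 in

ΔR = 41.4 − 17.3 = 24.1 ft²·°F·h/BTU
L = ΔR / (R/in) = 24.1/5.38 = 4.48 in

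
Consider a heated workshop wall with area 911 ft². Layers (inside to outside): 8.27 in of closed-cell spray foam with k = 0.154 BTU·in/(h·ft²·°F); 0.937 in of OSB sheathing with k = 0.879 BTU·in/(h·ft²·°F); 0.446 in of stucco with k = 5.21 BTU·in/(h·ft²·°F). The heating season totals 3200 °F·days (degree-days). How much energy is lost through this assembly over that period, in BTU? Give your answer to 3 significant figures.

1280000 BTU

8.27/0.154 = 53.7
0.937/0.879 = 1.066
0.446/5.21 = 0.0856
R_total = 53.7 + 1.066 + 0.0856 = 54.85 ft²·°F·h/BTU
E = A × HDD × 24 / R = 911 × 3200 × 24 / 54.85 = 1275000 BTU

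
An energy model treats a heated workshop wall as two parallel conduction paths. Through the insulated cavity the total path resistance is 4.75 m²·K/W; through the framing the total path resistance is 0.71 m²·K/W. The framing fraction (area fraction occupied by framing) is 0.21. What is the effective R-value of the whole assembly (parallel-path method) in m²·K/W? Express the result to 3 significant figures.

2.16 m²·K/W

U_eff = 0.79/4.75 + 0.21/0.71 = 0.1663 + 0.2958 = 0.4621
R_eff = 1/U_eff = 2.164 m²·K/W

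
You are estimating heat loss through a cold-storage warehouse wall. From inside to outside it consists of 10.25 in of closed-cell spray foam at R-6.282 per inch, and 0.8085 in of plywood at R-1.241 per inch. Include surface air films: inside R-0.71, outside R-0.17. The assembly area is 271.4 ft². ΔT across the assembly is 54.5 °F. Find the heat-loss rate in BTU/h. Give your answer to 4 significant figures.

223.2 BTU/h

10.25 × 6.282 = 64.391
0.8085 × 1.241 = 1.0033
R_total = 0.71 + 64.391 + 1.0033 + 0.17 = 66.274 ft²·°F·h/BTU
Q = A·ΔT/R = 271.4 × 54.5 / 66.274 = 223.18 BTU/h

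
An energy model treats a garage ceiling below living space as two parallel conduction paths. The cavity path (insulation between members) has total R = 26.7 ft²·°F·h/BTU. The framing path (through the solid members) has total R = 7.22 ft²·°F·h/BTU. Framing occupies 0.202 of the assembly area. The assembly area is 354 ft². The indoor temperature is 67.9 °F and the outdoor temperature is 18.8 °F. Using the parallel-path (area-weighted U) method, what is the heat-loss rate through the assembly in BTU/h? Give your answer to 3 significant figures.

U_eff = 0.798/26.7 + 0.202/7.22 = 0.02989 + 0.02798 = 0.05787
R_eff = 1/U_eff = 17.28 ft²·°F·h/BTU
Q = 354 × (67.9 − 18.8) / 17.28 = 1006 BTU/h

1010 BTU/h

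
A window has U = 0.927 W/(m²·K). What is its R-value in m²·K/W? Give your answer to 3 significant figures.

1.08 m²·K/W

R = 1/U = 1/0.927 = 1.079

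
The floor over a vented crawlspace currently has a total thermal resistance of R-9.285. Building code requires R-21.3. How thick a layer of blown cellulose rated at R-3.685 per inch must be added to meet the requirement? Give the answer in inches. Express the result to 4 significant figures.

3.261 in

ΔR = 21.3 − 9.285 = 12.015 ft²·°F·h/BTU
L = ΔR / (R/in) = 12.015/3.685 = 3.2605 in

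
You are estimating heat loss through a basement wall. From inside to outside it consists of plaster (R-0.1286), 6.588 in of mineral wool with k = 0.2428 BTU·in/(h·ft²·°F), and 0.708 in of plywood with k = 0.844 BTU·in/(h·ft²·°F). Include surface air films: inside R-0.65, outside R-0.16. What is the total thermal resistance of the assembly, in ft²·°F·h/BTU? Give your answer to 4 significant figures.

28.91 ft²·°F·h/BTU

6.588/0.2428 = 27.133
0.708/0.844 = 0.83886
R_total = 0.65 + 0.1286 + 27.133 + 0.83886 + 0.16 = 28.911 ft²·°F·h/BTU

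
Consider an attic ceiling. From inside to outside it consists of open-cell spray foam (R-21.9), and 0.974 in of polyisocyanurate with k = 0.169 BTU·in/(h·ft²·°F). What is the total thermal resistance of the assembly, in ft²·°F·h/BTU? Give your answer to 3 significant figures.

0.974/0.169 = 5.763
R_total = 21.9 + 5.763 = 27.66 ft²·°F·h/BTU

27.7 ft²·°F·h/BTU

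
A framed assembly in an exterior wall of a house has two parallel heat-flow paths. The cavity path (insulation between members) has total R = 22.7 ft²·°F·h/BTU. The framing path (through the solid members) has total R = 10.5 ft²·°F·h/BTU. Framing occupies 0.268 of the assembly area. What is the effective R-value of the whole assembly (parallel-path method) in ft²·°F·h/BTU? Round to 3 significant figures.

U_eff = 0.732/22.7 + 0.268/10.5 = 0.03225 + 0.02552 = 0.05777
R_eff = 1/U_eff = 17.31 ft²·°F·h/BTU

17.3 ft²·°F·h/BTU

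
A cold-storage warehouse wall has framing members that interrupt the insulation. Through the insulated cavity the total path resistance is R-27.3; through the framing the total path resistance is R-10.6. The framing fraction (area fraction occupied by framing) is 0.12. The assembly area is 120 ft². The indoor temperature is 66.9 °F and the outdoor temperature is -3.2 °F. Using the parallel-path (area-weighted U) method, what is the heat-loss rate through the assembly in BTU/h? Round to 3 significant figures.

U_eff = 0.88/27.3 + 0.12/10.6 = 0.03223 + 0.01132 = 0.04356
R_eff = 1/U_eff = 22.96 ft²·°F·h/BTU
Q = 120 × (66.9 − (-3.2)) / 22.96 = 366.4 BTU/h

366 BTU/h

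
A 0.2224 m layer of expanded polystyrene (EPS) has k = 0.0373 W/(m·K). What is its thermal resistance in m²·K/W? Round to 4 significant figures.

5.962 m²·K/W

R = L/k = 0.2224/0.0373 = 5.9625 m²·K/W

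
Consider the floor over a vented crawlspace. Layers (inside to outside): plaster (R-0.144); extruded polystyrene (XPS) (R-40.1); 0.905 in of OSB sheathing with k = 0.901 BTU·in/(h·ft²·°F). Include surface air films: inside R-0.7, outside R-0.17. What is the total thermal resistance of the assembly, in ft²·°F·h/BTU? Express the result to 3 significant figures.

0.905/0.901 = 1.004
R_total = 0.7 + 0.144 + 40.1 + 1.004 + 0.17 = 42.12 ft²·°F·h/BTU

42.1 ft²·°F·h/BTU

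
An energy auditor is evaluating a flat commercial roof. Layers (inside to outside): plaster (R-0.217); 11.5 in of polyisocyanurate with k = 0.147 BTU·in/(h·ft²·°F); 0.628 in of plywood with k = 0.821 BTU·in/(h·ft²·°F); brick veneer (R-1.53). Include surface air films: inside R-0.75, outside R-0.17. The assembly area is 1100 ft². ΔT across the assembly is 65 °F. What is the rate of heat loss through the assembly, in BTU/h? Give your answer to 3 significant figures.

876 BTU/h

11.5/0.147 = 78.23
0.628/0.821 = 0.7649
R_total = 0.75 + 0.217 + 78.23 + 0.7649 + 1.53 + 0.17 = 81.66 ft²·°F·h/BTU
Q = A·ΔT/R = 1100 × 65 / 81.66 = 875.5 BTU/h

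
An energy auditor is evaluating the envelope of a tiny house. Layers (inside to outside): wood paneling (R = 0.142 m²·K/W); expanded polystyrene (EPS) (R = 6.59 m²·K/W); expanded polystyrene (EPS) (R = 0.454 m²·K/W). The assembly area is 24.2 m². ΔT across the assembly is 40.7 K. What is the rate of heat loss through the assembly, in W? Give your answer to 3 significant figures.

R_total = 0.142 + 6.59 + 0.454 = 7.186 m²·K/W
Q = A·ΔT/R = 24.2 × 40.7 / 7.186 = 137.1 W

137 W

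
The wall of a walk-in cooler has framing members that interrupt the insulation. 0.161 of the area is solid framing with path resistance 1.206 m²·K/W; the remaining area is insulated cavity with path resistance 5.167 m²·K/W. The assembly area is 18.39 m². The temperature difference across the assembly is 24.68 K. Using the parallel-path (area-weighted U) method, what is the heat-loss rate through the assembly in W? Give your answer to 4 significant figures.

U_eff = 0.839/5.167 + 0.161/1.206 = 0.16238 + 0.1335 = 0.29588
R_eff = 1/U_eff = 3.3798 m²·K/W
Q = 18.39 × 24.68 / 3.3798 = 134.29 W

134.3 W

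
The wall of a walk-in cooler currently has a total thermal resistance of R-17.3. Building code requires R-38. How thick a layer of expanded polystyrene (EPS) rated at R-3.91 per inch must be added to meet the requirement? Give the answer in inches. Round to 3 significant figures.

5.29 in

ΔR = 38 − 17.3 = 20.7 ft²·°F·h/BTU
L = ΔR / (R/in) = 20.7/3.91 = 5.294 in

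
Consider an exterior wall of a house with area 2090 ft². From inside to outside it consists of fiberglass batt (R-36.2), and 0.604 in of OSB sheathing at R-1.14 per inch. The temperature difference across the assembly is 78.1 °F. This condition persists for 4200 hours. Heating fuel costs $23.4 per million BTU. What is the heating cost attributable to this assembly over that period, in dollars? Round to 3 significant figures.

435 dollars

0.604 × 1.14 = 0.6886
R_total = 36.2 + 0.6886 = 36.89 ft²·°F·h/BTU
Q = 2090 × 78.1 / 36.89 = 4425 BTU/h
E = 4425 × 4200 = 18580000 BTU
Cost = 18580000/10⁶ × 23.4 = $434.9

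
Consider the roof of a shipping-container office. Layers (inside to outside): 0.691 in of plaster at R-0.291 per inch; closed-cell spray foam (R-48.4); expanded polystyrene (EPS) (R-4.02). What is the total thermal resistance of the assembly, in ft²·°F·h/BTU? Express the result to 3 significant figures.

0.691 × 0.291 = 0.2011
R_total = 0.2011 + 48.4 + 4.02 = 52.62 ft²·°F·h/BTU

52.6 ft²·°F·h/BTU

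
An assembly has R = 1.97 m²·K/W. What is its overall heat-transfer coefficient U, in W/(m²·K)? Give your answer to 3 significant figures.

0.508 W/(m²·K)

U = 1/R = 1/1.97 = 0.5076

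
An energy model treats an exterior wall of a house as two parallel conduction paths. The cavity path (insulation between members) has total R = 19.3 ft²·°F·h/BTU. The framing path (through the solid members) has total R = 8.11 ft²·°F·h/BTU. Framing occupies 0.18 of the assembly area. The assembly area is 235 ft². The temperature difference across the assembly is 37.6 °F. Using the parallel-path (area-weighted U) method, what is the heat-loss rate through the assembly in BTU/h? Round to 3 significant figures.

572 BTU/h

U_eff = 0.82/19.3 + 0.18/8.11 = 0.04249 + 0.02219 = 0.06468
R_eff = 1/U_eff = 15.46 ft²·°F·h/BTU
Q = 235 × 37.6 / 15.46 = 571.5 BTU/h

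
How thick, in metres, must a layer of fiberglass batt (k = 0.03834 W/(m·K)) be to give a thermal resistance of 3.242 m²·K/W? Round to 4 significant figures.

L = R·k = 3.242 × 0.03834 = 0.1243 m

0.1243 m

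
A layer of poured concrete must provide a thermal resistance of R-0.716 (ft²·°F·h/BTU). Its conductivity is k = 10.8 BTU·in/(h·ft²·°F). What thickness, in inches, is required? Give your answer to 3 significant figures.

L = R × k = 0.716 × 10.8 = 7.733 in

7.73 in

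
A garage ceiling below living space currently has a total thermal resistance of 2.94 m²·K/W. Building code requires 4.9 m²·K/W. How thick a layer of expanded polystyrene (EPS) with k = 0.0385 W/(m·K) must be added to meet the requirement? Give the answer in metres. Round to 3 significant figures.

0.0755 m

ΔR = 4.9 − 2.94 = 1.96 m²·K/W
L = ΔR × k = 1.96 × 0.0385 = 0.07546 m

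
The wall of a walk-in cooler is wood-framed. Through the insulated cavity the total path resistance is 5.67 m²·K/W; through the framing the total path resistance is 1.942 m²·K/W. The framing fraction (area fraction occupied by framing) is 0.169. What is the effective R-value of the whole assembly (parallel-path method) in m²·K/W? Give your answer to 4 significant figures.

U_eff = 0.831/5.67 + 0.169/1.942 = 0.14656 + 0.087024 = 0.23358
R_eff = 1/U_eff = 4.2811 m²·K/W

4.281 m²·K/W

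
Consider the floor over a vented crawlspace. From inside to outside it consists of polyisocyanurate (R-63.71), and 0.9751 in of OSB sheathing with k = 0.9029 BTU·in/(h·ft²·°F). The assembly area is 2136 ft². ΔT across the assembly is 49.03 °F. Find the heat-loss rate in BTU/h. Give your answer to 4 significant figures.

1616 BTU/h

0.9751/0.9029 = 1.08
R_total = 63.71 + 1.08 = 64.79 ft²·°F·h/BTU
Q = A·ΔT/R = 2136 × 49.03 / 64.79 = 1616.4 BTU/h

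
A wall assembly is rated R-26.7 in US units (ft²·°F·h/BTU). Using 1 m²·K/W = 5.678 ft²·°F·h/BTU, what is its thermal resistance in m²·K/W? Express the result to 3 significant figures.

4.70 m²·K/W

R_SI = 26.7/5.678 = 4.702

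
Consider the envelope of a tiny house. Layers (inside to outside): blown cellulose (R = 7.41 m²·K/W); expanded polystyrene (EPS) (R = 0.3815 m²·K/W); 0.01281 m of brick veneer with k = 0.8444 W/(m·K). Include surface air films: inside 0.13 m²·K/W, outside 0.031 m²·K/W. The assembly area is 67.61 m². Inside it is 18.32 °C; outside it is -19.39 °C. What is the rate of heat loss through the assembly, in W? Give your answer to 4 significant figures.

0.01281/0.8444 = 0.015171
R_total = 0.13 + 7.41 + 0.3815 + 0.015171 + 0.031 = 7.9677 m²·K/W
Q = A·ΔT/R = 67.61 × (18.32 − (-19.39)) / 7.9677 = 319.99 W

320.0 W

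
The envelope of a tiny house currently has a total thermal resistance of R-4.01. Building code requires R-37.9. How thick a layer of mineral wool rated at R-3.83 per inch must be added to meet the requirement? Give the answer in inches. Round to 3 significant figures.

ΔR = 37.9 − 4.01 = 33.89 ft²·°F·h/BTU
L = ΔR / (R/in) = 33.89/3.83 = 8.849 in

8.85 in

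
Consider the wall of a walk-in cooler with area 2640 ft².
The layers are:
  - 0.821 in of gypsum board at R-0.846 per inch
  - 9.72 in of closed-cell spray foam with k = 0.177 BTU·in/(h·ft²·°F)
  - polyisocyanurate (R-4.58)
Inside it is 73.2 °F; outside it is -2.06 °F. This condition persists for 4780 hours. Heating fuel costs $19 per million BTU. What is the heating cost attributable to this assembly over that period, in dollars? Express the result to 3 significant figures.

300 dollars

0.821 × 0.846 = 0.6946
9.72/0.177 = 54.92
R_total = 0.6946 + 54.92 + 4.58 = 60.19 ft²·°F·h/BTU
Q = 2640 × (73.2 − (-2.06)) / 60.19 = 3301 BTU/h
E = 3301 × 4780 = 15780000 BTU
Cost = 15780000/10⁶ × 19 = $299.8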